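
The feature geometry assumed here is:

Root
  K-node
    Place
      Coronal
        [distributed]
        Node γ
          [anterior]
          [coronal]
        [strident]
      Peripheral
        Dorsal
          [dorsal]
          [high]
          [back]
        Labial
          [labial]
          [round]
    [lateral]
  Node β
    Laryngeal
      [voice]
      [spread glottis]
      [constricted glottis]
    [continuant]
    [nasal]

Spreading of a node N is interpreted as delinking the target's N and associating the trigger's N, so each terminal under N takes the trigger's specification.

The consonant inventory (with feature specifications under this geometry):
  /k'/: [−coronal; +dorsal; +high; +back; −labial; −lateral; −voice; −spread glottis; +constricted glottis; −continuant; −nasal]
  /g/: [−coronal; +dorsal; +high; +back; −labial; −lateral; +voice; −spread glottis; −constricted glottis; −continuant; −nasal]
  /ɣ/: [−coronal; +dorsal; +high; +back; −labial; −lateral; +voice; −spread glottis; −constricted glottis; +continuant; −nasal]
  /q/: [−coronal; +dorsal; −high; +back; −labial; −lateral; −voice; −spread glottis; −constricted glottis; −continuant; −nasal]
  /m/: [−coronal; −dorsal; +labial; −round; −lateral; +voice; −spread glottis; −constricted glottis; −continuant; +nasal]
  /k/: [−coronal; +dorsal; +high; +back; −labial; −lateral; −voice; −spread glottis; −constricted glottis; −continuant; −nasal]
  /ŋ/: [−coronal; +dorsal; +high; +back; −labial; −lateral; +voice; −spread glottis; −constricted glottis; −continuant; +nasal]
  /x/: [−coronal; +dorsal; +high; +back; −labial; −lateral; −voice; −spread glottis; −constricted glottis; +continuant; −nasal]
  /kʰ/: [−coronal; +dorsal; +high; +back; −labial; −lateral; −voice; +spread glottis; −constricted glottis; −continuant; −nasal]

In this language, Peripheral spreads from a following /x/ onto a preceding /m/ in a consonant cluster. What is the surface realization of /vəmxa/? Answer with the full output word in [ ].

Terminals under Peripheral in this geometry: [dorsal], [high], [back], [labial], [round].
After delinking /m/'s Peripheral and linking /x/'s, the affected terminals become [+dorsal], [+high], [+back], [−labial]; [coronal], [lateral], [voice], … (outside Peripheral) are retained from /m/.
Among the inventory, only /ŋ/ has exactly this specification, giving the surface form [vəŋxa].

[vəŋxa]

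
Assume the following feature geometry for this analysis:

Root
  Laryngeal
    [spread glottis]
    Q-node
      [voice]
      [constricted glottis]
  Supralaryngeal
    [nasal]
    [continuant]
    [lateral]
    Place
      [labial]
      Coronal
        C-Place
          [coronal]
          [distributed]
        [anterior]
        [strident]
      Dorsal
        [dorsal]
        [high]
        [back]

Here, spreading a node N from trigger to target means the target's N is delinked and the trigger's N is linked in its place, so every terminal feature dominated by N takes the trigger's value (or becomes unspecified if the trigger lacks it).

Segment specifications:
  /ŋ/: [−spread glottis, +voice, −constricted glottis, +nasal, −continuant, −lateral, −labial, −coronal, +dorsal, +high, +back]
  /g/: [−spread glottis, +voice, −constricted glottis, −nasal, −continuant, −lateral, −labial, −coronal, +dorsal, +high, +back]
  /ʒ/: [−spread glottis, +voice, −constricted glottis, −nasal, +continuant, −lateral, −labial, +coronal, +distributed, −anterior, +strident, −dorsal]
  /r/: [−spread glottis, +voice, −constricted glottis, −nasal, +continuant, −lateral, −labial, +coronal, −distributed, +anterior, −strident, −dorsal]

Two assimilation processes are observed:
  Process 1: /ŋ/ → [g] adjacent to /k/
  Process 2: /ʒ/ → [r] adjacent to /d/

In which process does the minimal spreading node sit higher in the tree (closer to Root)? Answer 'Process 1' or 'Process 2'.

In Process 1, [nasal] changes, so the minimal spreading node is [nasal] at depth 2.
In Process 2, [anterior], [distributed], [strident] change, so the minimal spreading node is Coronal at depth 3.
Depth 2 < depth 3; Process 1 involves the structurally higher constituent [nasal].

Process 1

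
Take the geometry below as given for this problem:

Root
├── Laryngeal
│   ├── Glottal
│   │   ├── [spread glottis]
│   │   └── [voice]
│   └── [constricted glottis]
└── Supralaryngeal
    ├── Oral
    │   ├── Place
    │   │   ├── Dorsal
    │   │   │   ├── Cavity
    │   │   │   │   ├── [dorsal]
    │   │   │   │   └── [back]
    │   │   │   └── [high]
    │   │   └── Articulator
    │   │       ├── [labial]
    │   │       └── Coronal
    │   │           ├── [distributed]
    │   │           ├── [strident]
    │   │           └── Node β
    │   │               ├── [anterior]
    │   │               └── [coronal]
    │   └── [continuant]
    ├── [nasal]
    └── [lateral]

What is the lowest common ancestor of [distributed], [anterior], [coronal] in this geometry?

Coronal

[distributed] is immediately dominated by Coronal.
[anterior] is immediately dominated by Node β.
[coronal] is immediately dominated by Node β.
Coronal is the lowest common ancestor — every listed feature sits under it, and no single subconstituent of Coronal covers them all.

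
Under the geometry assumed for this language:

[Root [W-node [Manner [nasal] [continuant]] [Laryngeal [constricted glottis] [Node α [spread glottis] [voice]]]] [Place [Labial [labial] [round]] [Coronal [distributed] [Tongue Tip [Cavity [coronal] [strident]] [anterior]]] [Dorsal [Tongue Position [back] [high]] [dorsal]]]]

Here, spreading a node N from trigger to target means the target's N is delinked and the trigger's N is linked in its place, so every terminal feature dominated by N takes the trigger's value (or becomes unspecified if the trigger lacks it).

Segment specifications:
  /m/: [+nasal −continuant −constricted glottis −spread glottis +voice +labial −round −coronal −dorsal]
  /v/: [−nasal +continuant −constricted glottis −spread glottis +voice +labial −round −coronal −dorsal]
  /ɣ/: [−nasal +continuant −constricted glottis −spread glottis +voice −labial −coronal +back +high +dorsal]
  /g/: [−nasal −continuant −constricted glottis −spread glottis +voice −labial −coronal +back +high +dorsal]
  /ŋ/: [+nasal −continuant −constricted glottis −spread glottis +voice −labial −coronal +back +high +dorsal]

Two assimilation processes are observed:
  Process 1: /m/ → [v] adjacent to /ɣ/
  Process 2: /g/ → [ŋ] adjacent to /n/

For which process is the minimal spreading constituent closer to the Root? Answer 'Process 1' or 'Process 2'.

Process 1 alters [nasal], [continuant]; the lowest common ancestor is Manner (depth 2 from Root).
In Process 2, [nasal] changes, so the minimal spreading node is [nasal] at depth 3.
Depth 2 < depth 3; Process 1 involves the structurally higher constituent Manner.

Process 1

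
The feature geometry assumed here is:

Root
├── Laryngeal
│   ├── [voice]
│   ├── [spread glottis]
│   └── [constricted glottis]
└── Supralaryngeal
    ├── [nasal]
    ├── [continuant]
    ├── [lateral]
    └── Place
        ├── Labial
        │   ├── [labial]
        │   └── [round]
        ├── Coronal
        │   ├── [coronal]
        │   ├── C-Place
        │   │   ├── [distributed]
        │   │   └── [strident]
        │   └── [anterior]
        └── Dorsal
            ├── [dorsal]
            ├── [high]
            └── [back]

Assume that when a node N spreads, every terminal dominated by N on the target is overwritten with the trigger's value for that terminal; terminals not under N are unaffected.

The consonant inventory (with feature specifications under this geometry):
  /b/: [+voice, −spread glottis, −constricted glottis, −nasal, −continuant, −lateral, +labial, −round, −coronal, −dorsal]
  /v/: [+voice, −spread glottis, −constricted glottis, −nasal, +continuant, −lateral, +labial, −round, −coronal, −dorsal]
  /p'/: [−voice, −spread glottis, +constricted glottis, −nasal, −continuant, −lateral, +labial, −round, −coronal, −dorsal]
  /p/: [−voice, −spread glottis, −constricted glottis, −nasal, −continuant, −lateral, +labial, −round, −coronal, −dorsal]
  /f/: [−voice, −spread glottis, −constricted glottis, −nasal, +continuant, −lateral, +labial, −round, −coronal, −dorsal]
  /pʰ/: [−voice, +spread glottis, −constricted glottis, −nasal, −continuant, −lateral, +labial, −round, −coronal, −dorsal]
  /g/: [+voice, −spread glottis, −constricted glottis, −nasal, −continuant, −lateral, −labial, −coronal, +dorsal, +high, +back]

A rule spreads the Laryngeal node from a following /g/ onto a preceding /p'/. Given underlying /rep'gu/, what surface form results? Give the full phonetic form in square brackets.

[rebgu]

Laryngeal immediately or transitively dominates [voice], [spread glottis], [constricted glottis].
The target acquires /g/'s values for everything under Laryngeal — [+voice], [−spread glottis], [−constricted glottis] — while keeping its own [nasal], [continuant], [lateral], ….
The resulting bundle matches /b/ in the inventory; substituting it for /p'/ gives [rebgu].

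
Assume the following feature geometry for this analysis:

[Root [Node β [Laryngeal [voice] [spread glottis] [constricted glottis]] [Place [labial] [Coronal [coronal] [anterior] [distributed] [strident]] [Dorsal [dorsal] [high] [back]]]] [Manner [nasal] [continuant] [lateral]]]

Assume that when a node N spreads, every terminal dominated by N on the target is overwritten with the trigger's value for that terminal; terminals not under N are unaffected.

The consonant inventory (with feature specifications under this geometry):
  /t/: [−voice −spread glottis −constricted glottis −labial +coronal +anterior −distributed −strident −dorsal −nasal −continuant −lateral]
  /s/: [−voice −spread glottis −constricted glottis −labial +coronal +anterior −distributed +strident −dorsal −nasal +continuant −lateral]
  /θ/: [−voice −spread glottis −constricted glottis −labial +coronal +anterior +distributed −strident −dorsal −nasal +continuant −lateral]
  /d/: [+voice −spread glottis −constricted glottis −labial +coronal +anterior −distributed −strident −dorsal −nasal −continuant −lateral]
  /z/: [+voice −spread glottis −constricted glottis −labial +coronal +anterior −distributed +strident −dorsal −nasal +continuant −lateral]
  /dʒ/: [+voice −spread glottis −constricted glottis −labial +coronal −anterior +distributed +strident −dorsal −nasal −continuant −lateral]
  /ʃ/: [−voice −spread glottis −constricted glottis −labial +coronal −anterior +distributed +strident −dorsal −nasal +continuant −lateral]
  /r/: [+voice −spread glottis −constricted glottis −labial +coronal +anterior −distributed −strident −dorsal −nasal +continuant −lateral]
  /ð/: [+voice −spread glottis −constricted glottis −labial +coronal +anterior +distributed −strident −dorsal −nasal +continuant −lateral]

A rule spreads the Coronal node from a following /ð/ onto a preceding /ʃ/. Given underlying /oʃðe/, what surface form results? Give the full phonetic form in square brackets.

Terminals under Coronal in this geometry: [coronal], [anterior], [distributed], [strident].
After delinking /ʃ/'s Coronal and linking /ð/'s, the affected terminals become [+coronal], [+anterior], [+distributed], [−strident]; [voice], [spread glottis], [constricted glottis], … (outside Coronal) are retained from /ʃ/.
This feature bundle is that of [θ], so /oʃðe/ surfaces as [oθðe].

[oθðe]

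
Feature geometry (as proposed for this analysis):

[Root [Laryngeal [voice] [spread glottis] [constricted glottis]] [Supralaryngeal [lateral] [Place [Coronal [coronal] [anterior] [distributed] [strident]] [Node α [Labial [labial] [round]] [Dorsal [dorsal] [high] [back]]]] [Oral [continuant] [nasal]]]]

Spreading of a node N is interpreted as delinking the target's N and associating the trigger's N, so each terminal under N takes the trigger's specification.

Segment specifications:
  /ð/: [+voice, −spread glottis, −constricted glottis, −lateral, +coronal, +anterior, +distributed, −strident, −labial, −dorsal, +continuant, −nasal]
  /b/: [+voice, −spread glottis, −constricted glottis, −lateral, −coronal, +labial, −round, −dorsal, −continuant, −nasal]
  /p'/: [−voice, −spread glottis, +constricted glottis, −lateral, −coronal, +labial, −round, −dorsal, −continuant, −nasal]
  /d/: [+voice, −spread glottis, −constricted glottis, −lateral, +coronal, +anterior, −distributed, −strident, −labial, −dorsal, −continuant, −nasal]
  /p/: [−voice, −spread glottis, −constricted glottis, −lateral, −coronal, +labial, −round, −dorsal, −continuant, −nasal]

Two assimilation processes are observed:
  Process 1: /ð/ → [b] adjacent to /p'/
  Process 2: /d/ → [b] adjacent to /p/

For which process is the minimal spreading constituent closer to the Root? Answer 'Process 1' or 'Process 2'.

Process 1

In Process 1, [continuant], [labial], [round], [coronal], [anterior], [distributed], [strident] change, so the minimal spreading node is Supralaryngeal at depth 1.
Process 2: the features that change are [labial], [round], [coronal], [anterior], [distributed], [strident]; the minimal node is Place (depth 2).
Depth 1 < depth 2; Process 1 involves the structurally higher constituent Supralaryngeal.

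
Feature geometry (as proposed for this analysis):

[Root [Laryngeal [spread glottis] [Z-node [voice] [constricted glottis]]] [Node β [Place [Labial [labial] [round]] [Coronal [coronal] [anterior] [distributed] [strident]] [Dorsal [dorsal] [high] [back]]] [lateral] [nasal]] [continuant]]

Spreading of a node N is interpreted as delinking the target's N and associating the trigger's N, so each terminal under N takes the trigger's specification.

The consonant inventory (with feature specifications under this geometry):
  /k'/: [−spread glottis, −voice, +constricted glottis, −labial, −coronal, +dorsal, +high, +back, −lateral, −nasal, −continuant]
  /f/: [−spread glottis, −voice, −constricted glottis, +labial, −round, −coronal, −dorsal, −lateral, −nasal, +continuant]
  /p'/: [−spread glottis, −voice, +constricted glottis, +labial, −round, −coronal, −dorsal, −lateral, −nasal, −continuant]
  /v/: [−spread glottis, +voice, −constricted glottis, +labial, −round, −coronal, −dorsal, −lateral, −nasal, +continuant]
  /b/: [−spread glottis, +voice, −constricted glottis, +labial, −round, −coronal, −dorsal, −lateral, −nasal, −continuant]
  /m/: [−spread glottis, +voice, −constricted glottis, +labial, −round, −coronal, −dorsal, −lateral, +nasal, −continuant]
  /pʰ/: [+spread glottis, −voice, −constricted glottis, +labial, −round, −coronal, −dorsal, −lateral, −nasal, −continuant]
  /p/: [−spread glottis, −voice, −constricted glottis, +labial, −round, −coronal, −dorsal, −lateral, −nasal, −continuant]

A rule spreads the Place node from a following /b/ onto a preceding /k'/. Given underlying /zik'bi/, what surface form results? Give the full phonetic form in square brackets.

Place immediately or transitively dominates [labial], [round], [coronal], [anterior], [distributed], [strident], [dorsal], [high], [back].
Spreading Place from /b/ onto /k'/ replaces those values with /b/'s: [+labial], [−round], [−coronal], [−dorsal]. Features outside Place ([spread glottis], [voice], [constricted glottis], …) stay as in /k'/.
The resulting bundle matches /p'/ in the inventory; substituting it for /k'/ gives [zip'bi].

[zip'bi]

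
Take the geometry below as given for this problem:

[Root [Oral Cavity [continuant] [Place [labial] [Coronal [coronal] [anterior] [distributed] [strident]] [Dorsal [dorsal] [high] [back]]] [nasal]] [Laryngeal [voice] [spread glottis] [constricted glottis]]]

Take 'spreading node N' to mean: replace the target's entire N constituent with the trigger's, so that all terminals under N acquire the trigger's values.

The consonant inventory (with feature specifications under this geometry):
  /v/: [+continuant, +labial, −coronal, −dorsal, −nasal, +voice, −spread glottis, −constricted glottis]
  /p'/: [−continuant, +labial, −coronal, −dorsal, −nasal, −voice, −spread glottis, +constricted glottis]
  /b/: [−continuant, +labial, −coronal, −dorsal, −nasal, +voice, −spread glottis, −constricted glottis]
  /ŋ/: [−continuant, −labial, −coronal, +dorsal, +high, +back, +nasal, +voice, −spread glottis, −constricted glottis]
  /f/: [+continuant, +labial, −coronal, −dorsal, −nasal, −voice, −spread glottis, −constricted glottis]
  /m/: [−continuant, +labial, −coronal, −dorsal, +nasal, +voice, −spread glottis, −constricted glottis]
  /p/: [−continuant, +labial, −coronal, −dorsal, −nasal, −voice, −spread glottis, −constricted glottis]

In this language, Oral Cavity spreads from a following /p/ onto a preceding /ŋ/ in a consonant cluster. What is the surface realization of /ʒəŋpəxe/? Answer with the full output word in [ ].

[ʒəbpəxe]

Terminals under Oral Cavity in this geometry: [continuant], [labial], [coronal], [anterior], [distributed], [strident], [dorsal], [high], [back], [nasal].
Spreading Oral Cavity from /p/ onto /ŋ/ replaces those values with /p/'s: [−continuant], [+labial], [−coronal], [−dorsal], [−nasal]. Features outside Oral Cavity ([voice], [spread glottis], [constricted glottis]) stay as in /ŋ/.
Among the inventory, only /b/ has exactly this specification, giving the surface form [ʒəbpəxe].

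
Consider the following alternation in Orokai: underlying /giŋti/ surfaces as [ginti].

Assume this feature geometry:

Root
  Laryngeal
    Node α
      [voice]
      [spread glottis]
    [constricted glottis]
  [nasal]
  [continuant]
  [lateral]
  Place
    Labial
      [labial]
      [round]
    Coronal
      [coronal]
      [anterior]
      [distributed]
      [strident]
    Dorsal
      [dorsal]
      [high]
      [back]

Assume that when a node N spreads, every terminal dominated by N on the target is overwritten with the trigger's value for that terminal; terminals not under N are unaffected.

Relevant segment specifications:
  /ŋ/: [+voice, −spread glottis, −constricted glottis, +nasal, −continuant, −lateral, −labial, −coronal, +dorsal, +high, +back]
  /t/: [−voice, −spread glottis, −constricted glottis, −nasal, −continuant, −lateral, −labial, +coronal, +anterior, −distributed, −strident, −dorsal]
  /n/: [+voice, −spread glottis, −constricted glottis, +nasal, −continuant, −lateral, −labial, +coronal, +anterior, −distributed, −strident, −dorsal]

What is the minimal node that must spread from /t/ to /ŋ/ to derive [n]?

Place

The alternation /ŋ/ → [n] changes [coronal], [anterior], [distributed], [strident], [dorsal], [high], [back] and nothing else.
The smallest constituent containing every changed terminal is Place — each of its daughters lacks at least one of the affected features.
Spreading Place from /t/ overwrites each of those terminals with /t/'s values, yielding exactly [n].
[nasal], [voice] — on which /t/ differs from /ŋ/ — are unchanged, so Root cannot have spread; the constituent is no larger than Place.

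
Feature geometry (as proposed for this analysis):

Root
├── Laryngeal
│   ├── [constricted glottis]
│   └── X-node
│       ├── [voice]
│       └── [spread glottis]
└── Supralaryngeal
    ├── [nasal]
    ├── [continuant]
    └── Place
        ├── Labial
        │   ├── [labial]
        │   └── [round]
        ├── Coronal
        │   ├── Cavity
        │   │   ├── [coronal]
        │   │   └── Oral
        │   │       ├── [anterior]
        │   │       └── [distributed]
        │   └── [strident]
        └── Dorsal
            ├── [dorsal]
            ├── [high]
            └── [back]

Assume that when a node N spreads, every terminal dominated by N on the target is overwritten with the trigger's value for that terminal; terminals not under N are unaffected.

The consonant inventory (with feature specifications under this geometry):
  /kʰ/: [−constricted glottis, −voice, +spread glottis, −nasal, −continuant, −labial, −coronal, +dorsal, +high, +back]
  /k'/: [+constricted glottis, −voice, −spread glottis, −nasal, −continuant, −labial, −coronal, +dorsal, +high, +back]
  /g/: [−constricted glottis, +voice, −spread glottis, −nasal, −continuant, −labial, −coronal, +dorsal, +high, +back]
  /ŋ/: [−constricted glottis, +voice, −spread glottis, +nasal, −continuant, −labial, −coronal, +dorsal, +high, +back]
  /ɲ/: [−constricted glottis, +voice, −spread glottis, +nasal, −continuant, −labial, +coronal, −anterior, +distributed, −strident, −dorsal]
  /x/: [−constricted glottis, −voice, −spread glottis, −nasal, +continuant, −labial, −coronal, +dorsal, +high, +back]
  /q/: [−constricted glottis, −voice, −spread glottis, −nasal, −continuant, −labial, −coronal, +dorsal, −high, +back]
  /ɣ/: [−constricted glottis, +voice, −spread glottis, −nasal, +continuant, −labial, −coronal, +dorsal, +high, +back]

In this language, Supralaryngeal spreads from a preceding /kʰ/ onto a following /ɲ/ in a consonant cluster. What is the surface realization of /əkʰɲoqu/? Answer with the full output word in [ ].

Supralaryngeal immediately or transitively dominates [nasal], [continuant], [labial], [round], [coronal], [anterior], [distributed], [strident], [dorsal], [high], [back].
The target acquires /kʰ/'s values for everything under Supralaryngeal — [−nasal], [−continuant], [−labial], [−coronal], [+dorsal], [+high], [+back] — while keeping its own [constricted glottis], [voice], [spread glottis].
Among the inventory, only /g/ has exactly this specification, giving the surface form [əkʰgoqu].

[əkʰgoqu]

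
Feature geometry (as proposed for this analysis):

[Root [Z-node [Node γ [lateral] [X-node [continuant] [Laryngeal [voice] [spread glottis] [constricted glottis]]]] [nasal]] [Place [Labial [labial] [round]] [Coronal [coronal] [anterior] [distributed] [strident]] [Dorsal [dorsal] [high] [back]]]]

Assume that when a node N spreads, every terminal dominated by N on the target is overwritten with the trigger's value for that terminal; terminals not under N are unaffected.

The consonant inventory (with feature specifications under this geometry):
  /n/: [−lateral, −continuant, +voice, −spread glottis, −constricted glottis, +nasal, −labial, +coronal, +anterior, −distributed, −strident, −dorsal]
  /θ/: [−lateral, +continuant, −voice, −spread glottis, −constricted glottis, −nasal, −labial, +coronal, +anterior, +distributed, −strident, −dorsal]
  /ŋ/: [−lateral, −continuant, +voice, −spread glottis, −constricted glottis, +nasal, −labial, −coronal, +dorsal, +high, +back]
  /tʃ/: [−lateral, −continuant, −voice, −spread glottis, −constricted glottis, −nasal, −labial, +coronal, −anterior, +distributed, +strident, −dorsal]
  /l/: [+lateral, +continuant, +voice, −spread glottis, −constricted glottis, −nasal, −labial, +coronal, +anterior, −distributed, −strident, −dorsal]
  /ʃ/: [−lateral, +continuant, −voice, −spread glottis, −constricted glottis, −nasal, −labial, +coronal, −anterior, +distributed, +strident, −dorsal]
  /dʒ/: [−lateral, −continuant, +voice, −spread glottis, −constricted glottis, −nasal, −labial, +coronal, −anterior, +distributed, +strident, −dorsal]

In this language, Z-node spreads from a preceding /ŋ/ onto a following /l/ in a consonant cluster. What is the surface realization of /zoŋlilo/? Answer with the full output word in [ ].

The Z-node node dominates the terminals [lateral], [continuant], [voice], [spread glottis], [constricted glottis], [nasal].
After delinking /l/'s Z-node and linking /ŋ/'s, the affected terminals become [−lateral], [−continuant], [+voice], [−spread glottis], [−constricted glottis], [+nasal]; [labial], [coronal], [anterior], … (outside Z-node) are retained from /l/.
The resulting bundle matches /n/ in the inventory; substituting it for /l/ gives [zoŋnilo].

[zoŋnilo]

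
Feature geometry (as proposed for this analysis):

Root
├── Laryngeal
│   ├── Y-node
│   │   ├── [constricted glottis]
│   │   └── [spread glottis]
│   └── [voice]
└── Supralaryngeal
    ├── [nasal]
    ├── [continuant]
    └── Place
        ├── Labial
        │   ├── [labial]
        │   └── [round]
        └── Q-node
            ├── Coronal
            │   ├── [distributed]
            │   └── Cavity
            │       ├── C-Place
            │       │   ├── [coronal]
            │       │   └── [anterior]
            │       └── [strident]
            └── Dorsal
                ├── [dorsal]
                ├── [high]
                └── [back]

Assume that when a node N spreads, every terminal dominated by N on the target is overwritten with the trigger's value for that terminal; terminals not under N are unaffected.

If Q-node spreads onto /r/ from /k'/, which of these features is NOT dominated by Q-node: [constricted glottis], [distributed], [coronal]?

[constricted glottis]

Under this geometry, Q-node contains [distributed], [coronal], [anterior], [strident], [dorsal], [high], [back].
[coronal], [distributed] all lie under Q-node, so they are overwritten when Q-node spreads.
[constricted glottis] attaches under Y-node, not under Q-node, so /r/ retains its own value for [constricted glottis].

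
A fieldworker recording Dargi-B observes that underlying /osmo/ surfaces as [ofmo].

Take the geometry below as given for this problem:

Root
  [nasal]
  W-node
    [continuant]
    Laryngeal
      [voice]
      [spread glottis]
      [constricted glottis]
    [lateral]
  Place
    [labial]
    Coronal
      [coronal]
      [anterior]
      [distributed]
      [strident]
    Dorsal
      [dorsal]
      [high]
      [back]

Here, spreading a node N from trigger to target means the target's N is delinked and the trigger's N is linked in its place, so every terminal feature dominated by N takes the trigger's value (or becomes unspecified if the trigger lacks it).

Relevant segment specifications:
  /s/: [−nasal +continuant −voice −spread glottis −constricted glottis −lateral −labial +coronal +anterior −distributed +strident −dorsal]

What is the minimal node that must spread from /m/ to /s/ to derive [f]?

Place

The alternation /s/ → [f] changes [labial], [coronal], [anterior], [distributed], [strident] and nothing else.
The smallest constituent containing every changed terminal is Place — each of its daughters lacks at least one of the affected features.
Spreading Place from /m/ overwrites each of those terminals with /m/'s values, yielding exactly [f].
Had Root spread, [voice], [nasal] would have taken /m/'s values; they stay as in /s/, confirming the spreading constituent is exactly Place.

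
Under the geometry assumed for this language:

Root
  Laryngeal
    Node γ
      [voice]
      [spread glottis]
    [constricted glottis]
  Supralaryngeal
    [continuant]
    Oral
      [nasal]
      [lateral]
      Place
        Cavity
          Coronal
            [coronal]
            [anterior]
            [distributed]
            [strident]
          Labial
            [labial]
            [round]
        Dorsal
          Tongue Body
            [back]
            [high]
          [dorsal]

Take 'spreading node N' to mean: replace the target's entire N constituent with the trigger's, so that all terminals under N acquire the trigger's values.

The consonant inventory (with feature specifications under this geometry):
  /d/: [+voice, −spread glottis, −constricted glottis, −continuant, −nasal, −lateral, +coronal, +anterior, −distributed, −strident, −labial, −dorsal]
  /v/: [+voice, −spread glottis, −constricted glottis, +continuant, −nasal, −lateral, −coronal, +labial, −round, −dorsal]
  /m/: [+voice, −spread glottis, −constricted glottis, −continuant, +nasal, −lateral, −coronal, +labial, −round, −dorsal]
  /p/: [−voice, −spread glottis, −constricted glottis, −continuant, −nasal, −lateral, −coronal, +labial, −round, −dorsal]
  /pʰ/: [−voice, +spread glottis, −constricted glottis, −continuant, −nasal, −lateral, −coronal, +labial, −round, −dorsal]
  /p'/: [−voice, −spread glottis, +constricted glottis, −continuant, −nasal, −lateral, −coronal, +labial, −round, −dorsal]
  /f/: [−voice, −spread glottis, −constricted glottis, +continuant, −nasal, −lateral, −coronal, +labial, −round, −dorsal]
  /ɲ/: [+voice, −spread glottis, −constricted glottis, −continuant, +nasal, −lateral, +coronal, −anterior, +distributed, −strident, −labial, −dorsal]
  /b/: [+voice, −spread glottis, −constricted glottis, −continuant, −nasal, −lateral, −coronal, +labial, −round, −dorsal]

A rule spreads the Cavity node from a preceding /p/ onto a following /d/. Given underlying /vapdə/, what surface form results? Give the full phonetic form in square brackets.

[vapbə]

Cavity immediately or transitively dominates [coronal], [anterior], [distributed], [strident], [labial], [round].
After delinking /d/'s Cavity and linking /p/'s, the affected terminals become [−coronal], [+labial], [−round]; [voice], [spread glottis], [constricted glottis], … (outside Cavity) are retained from /d/.
Among the inventory, only /b/ has exactly this specification, giving the surface form [vapbə].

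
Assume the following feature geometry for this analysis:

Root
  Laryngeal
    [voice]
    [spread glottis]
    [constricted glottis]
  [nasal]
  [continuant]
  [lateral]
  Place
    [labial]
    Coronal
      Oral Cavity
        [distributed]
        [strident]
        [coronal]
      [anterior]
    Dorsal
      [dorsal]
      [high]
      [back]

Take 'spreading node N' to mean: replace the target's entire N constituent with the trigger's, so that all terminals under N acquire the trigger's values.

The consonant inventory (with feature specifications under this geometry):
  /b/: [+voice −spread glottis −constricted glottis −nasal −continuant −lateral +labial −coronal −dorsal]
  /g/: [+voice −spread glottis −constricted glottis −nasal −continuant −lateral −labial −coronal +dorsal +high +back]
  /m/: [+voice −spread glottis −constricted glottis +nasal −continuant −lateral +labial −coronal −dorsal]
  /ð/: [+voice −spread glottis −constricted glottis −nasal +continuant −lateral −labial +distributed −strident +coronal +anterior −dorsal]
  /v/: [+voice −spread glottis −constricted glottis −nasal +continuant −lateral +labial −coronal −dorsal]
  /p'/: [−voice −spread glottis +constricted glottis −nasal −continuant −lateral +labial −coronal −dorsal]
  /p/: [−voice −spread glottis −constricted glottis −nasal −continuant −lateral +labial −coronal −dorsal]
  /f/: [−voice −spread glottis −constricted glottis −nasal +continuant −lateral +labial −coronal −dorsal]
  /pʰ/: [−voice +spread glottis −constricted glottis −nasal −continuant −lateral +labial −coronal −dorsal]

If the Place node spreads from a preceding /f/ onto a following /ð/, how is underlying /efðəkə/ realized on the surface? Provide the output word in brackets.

The Place node dominates the terminals [labial], [distributed], [strident], [coronal], [anterior], [dorsal], [high], [back].
After delinking /ð/'s Place and linking /f/'s, the affected terminals become [+labial], [−coronal], [−dorsal]; [voice], [spread glottis], [constricted glottis], … (outside Place) are retained from /ð/.
This feature bundle is that of [v], so /efðəkə/ surfaces as [efvəkə].

[efvəkə]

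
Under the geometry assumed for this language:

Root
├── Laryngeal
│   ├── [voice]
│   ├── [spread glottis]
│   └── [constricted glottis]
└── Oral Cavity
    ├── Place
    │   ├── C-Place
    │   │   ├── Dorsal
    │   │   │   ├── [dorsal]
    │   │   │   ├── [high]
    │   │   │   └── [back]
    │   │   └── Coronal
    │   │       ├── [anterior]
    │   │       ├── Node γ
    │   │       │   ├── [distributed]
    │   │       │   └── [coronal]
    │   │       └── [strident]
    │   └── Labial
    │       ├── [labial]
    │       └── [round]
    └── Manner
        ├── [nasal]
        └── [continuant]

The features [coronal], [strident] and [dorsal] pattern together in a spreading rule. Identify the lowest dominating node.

[coronal]: Root ▹ Oral Cavity ▹ Place ▹ C-Place ▹ Coronal ▹ Node γ ▹ [coronal].
[strident]: Root ▹ Oral Cavity ▹ Place ▹ C-Place ▹ Coronal ▹ [strident].
[dorsal]: Root ▹ Oral Cavity ▹ Place ▹ C-Place ▹ Dorsal ▹ [dorsal].
These paths first converge at C-Place; no daughter of C-Place dominates all 3 features, so C-Place is the minimal constituent.

C-Place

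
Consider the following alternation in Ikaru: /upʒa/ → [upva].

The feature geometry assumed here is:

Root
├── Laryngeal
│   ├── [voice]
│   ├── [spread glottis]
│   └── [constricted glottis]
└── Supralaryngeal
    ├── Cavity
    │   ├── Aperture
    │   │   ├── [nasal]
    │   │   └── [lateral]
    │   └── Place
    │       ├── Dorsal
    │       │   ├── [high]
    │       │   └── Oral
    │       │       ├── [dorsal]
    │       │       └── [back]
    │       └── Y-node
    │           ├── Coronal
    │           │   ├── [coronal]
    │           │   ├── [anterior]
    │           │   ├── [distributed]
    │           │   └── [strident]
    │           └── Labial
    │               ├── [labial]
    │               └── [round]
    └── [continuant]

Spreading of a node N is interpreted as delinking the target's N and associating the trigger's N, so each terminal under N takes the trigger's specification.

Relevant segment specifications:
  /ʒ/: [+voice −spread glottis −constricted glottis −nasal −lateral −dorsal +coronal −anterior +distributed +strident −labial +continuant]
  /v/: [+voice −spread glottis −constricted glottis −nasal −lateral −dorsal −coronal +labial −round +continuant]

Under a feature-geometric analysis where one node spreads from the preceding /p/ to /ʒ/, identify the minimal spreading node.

Y-node

/ʒ/ and [v] differ in [labial], [round], [coronal], [anterior], [distributed], [strident]; every other specified feature is identical.
In this geometry the lowest node dominating all of them is Y-node: every daughter of Y-node dominates only a proper subset, so no lower node suffices.
Spreading Y-node from /p/ overwrites each of those terminals with /p/'s values, yielding exactly [v].
Features on which the two segments disagree outside Y-node, such as [continuant], [voice], are unchanged — nothing dominating them spread, and Y-node is the minimal sufficient constituent.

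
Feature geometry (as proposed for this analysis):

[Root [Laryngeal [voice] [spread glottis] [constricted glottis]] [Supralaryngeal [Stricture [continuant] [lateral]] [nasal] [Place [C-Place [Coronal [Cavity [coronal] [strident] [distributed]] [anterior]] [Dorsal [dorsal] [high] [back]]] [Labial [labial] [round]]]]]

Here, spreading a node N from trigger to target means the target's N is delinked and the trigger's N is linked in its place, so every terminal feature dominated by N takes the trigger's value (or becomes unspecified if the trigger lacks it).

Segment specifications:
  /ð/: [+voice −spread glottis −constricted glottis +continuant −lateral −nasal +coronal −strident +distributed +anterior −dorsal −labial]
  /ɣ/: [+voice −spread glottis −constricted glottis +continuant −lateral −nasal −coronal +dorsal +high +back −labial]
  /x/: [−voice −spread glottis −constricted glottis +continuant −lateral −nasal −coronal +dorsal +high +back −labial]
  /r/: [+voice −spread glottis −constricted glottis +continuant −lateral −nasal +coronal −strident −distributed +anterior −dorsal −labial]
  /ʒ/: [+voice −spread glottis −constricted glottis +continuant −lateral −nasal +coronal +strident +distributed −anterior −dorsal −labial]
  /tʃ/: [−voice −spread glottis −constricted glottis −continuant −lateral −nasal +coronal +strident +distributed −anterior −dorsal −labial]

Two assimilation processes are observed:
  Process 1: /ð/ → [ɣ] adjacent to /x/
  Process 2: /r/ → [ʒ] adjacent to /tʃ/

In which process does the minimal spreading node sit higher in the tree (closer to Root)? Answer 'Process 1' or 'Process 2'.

In Process 1, [coronal], [anterior], [distributed], [strident], [dorsal], [high], [back] change, so the minimal spreading node is C-Place at depth 3.
Process 2 alters [anterior], [distributed], [strident]; the lowest common ancestor is Coronal (depth 4 from Root).
C-Place (depth 3) sits above Coronal (depth 4), making Process 1 the one with the higher spreading node.

Process 1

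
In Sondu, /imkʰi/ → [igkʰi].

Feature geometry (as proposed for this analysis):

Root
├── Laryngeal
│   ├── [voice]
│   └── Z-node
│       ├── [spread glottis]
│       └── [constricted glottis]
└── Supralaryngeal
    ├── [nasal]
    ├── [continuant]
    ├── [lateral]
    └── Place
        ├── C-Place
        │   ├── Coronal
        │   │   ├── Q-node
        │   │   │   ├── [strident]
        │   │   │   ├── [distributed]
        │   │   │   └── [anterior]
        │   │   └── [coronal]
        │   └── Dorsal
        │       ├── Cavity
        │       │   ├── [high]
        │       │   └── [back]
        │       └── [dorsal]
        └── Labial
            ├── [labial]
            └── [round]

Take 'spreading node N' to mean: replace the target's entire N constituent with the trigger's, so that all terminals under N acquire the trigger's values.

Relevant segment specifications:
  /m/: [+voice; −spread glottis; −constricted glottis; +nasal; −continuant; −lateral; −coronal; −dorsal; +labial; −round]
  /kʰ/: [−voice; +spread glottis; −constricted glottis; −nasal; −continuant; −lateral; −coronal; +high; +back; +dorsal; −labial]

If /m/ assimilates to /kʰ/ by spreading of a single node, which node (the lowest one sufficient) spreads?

Supralaryngeal

Comparing /m/ with its surface form [g], the features that change are [nasal], [labial], [round], [dorsal], [high], [back].
The smallest constituent containing every changed terminal is Supralaryngeal — each of its daughters lacks at least one of the affected features.
If Supralaryngeal spreads, every terminal under it takes /kʰ/'s value, producing [g] as observed.
Since [spread glottis], [voice] are preserved even though /kʰ/ disagrees there, no node above Supralaryngeal spread.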